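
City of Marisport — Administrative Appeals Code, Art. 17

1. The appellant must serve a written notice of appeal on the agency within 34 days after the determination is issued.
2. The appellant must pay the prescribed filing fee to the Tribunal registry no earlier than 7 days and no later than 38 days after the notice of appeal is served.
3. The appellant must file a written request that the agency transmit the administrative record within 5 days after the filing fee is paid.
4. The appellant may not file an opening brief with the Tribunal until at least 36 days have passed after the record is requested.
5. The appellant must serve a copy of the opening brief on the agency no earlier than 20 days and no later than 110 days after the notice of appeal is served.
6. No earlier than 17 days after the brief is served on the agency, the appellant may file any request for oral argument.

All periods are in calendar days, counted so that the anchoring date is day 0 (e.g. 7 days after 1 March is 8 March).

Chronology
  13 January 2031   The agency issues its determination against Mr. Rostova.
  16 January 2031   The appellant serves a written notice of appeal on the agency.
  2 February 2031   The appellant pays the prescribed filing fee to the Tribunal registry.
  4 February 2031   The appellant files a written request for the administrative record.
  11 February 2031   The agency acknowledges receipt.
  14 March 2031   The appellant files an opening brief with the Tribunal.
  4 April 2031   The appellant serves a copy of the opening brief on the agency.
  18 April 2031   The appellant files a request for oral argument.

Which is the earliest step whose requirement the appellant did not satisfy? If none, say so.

Step 6

Step 1: 34 days after 13 January 2031 (when the determination is issued) is 16 February 2031; done 16 January 2031 — timely.
Step 2: the window is 7–38 days after 16 January 2031 (when the notice of appeal is served), so 23 January 2031 through 23 February 2031; 2 February 2031 falls inside that range.
Step 3: 5 days after 2 February 2031 (when the filing fee is paid) is 7 February 2031; done 4 February 2031 — timely.
Step 4: the earliest permitted date is 36 days after 4 February 2031 (when the record is requested), i.e. 12 March 2031; done 14 March 2031 — permitted.
Step 5: the window is 20–110 days after 16 January 2031 (when the notice of appeal is served), so 5 February 2031 through 6 May 2031; 4 April 2031 falls inside that range.
Step 6: the earliest permitted date is 17 days after 4 April 2031 (when the brief is served on the agency), i.e. 21 April 2031; acted on 18 April 2031, 3 days prematurely.
The procedure was therefore not followed at step 6.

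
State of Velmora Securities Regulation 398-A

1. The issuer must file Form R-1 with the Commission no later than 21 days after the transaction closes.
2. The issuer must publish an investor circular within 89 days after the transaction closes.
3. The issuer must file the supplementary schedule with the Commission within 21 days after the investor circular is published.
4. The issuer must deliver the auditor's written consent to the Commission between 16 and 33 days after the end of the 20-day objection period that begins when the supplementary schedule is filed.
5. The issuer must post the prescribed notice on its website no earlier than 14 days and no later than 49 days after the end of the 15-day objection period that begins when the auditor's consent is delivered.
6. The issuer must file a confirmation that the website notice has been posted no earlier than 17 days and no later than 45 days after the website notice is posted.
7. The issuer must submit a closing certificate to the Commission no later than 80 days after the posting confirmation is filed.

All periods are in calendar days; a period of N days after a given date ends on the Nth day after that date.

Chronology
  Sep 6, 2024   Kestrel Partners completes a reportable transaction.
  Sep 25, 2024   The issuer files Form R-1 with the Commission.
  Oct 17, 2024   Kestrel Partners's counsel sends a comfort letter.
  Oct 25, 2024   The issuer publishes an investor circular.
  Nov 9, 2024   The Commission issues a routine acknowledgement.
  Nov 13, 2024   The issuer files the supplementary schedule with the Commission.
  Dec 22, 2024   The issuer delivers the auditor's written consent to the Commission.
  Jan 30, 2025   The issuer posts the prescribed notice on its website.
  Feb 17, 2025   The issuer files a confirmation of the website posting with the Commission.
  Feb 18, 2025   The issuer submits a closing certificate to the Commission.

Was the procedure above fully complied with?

Yes

Step 1 — counting 21 days from Sep 6, 2024 (when the transaction closes) gives a deadline of Sep 27, 2024; completed Sep 25, 2024, before the deadline.
Step 2 — counting 89 days from Sep 6, 2024 (when the transaction closes) gives a deadline of Dec 4, 2024; done Oct 25, 2024 — timely.
Step 3 — counting 21 days from Oct 25, 2024 (when the investor circular is published) gives a deadline of Nov 15, 2024; completed Nov 13, 2024, before the deadline.
Step 4 — 16 and 33 days from Dec 3, 2024 (end of the 20-day objection period, which began when the supplementary schedule is filed on Nov 13, 2024) are Dec 19, 2024 and Jan 5, 2025 respectively; Dec 22, 2024 falls inside that range.
Step 5 — 14 and 49 days from Jan 6, 2025 (end of the 15-day objection period, which began when the auditor's consent is delivered on Dec 22, 2024) are Jan 20, 2025 and Feb 24, 2025 respectively; Jan 30, 2025 falls inside that range.
Step 6 — 17 and 45 days from Jan 30, 2025 (when the website notice is posted) are Feb 16, 2025 and Mar 16, 2025 respectively; done Feb 17, 2025 — within the window.
Step 7 — counting 80 days from Feb 17, 2025 (when the posting confirmation is filed) gives a deadline of May 8, 2025; Feb 18, 2025 is within that limit.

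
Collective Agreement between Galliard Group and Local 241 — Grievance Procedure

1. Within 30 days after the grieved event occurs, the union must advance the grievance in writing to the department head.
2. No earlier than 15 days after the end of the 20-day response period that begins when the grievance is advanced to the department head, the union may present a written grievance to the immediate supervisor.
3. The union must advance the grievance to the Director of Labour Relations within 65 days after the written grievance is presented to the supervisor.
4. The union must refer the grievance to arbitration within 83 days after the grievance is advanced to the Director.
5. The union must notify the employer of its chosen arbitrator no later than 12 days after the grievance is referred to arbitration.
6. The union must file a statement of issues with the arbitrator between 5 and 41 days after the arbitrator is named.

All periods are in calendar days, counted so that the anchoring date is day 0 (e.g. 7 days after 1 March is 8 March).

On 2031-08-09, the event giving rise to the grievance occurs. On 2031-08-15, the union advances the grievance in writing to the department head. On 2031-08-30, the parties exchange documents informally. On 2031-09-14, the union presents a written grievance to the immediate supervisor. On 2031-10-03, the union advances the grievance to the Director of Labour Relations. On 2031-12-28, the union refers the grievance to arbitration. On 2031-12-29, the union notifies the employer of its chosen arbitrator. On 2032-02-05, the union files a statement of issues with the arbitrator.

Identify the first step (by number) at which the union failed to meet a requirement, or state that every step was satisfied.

(1) due by 2031-08-09 + 30 days = 2031-09-08; completed 2031-08-15, before the deadline.
(2) permitted from 2031-09-04 + 15 days = 2031-09-19 onward; 2031-09-14 is 5 days before the earliest permitted date.

Step 2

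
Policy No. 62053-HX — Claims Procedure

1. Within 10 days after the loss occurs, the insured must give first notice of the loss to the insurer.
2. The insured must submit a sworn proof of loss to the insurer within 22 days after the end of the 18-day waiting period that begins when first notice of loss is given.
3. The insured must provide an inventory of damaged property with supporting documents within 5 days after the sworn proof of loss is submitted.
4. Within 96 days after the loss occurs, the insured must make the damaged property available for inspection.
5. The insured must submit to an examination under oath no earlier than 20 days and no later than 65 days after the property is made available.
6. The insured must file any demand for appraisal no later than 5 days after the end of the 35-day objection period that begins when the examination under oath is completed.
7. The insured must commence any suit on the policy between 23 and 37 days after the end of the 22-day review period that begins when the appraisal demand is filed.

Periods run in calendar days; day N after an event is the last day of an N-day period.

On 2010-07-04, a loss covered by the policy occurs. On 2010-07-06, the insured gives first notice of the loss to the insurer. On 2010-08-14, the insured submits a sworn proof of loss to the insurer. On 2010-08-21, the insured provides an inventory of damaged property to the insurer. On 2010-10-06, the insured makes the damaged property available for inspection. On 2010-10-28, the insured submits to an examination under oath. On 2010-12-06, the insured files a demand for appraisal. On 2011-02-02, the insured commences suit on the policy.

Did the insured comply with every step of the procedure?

Step 1 — counting 10 days from 2010-07-04 (when the loss occurs) gives a deadline of 2010-07-14; completed 2010-07-06, before the deadline.
Step 2 — counting 22 days from 2010-07-24 (end of the 18-day waiting period, which began when first notice of loss is given on 2010-07-06) gives a deadline of 2010-08-15; 2010-08-14 is within that limit.
Step 3 — counting 5 days from 2010-08-14 (when the sworn proof of loss is submitted) gives a deadline of 2010-08-19; 2010-08-21 misses that deadline by 2 days.

No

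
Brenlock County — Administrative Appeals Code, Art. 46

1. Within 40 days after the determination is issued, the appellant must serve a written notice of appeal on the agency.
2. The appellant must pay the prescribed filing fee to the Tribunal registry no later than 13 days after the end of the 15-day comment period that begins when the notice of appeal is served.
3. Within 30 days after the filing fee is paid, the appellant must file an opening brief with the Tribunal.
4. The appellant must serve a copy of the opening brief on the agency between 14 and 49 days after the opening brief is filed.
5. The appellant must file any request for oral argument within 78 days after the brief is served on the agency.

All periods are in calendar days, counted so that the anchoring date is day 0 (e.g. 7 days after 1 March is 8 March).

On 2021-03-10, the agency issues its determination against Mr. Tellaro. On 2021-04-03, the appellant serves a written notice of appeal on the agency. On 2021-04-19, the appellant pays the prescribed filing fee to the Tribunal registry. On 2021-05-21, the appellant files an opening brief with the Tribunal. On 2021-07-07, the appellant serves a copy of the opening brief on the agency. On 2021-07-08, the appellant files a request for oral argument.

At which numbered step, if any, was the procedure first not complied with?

Step 3

Step 1: 40 days after 2021-03-10 (when the determination is issued) is 2021-04-19; 2021-04-03 is within that limit.
Step 2: 13 days after 2021-04-18 (end of the 15-day comment period, which began when the notice of appeal is served on 2021-04-03) is 2021-05-01; completed 2021-04-19, before the deadline.
Step 3: 30 days after 2021-04-19 (when the filing fee is paid) is 2021-05-19; not done until 2021-05-21, 2 days after the deadline.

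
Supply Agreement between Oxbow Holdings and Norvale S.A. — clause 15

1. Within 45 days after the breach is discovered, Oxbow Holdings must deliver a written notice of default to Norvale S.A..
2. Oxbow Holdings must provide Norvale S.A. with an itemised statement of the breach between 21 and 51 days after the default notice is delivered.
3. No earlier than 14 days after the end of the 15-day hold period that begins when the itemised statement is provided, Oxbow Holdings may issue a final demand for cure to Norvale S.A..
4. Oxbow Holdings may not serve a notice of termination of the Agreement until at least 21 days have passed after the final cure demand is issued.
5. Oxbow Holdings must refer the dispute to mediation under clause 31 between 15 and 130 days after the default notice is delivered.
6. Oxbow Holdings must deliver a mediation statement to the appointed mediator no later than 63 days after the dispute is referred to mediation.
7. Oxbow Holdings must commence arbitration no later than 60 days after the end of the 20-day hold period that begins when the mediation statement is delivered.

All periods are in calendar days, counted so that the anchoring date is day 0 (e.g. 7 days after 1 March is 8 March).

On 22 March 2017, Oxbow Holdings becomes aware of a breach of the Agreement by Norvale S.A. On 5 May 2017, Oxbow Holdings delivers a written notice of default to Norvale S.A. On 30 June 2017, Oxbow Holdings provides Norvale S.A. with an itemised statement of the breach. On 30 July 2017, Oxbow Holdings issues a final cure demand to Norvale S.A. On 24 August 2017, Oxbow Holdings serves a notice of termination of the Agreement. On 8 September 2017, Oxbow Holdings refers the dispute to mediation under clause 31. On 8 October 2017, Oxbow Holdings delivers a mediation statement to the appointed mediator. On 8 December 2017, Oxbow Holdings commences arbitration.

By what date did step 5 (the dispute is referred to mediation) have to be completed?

Step 5 runs from 5 May 2017, when the default notice is delivered. The window is 15–130 days after 5 May 2017; it closes on 12 September 2017.

12 September 2017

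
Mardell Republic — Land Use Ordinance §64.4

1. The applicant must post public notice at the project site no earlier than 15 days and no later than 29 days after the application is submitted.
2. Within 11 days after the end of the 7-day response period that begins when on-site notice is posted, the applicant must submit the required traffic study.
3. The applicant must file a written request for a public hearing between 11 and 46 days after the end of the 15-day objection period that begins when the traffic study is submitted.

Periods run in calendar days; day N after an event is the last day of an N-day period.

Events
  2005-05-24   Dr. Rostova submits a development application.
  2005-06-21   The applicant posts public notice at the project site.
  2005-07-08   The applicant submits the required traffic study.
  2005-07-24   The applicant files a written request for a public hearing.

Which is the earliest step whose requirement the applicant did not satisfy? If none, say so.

Step 3

Step 1: the window is 15–29 days after 2005-05-24 (when the application is submitted), so 2005-06-08 through 2005-06-22; done 2005-06-21 — within the window.
Step 2: 11 days after 2005-06-28 (end of the 7-day response period, which began when on-site notice is posted on 2005-06-21) is 2005-07-09; 2005-07-08 is within that limit.
Step 3: the window is 11–46 days after 2005-07-23 (end of the 15-day objection period, which began when the traffic study is submitted on 2005-07-08), so 2005-08-03 through 2005-09-07; done 2005-07-24 — 10 days before the window opened.
No need to go further; step 3 was not satisfied.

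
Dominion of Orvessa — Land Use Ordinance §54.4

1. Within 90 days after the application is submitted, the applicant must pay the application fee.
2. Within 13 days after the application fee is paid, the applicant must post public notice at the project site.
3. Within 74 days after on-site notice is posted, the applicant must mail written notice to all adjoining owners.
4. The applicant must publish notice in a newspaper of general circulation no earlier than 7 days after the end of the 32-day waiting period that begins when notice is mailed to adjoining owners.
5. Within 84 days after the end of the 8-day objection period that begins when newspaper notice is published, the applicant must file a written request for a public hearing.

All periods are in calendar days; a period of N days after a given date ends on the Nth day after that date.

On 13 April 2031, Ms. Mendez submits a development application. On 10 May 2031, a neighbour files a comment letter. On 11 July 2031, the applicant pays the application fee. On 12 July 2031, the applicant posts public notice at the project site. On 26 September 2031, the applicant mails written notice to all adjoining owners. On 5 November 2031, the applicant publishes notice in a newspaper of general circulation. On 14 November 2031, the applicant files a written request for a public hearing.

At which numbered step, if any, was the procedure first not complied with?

(1) due by 13 April 2031 + 90 days = 12 July 2031; 11 July 2031 is within that limit.
(2) due by 11 July 2031 + 13 days = 24 July 2031; 12 July 2031 is within that limit.
(3) due by 12 July 2031 + 74 days = 24 September 2031; done 26 September 2031 — 2 days late.
No need to go further; step 3 was not satisfied.

Step 3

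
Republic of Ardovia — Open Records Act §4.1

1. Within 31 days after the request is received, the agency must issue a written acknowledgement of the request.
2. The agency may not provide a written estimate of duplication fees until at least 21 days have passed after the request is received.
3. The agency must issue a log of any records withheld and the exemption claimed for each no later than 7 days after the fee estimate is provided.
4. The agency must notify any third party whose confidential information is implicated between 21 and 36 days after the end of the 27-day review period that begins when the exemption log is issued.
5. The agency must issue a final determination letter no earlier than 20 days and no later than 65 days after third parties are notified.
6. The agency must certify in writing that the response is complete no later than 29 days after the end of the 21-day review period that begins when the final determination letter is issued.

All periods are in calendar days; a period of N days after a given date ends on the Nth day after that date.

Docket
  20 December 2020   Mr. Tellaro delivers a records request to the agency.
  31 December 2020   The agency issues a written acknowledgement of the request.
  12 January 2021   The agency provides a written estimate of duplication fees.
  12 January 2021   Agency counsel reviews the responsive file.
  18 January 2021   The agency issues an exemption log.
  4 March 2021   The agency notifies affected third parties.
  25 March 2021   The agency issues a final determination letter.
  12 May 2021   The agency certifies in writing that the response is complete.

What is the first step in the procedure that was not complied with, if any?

Step 4

Step 1 — counting 31 days from 20 December 2020 (when the request is received) gives a deadline of 20 January 2021; completed 31 December 2020, before the deadline.
Step 2 — must wait 21 days from 20 December 2020 (when the request is received), so not before 10 January 2021; done 12 January 2021, after the minimum wait.
Step 3 — counting 7 days from 12 January 2021 (when the fee estimate is provided) gives a deadline of 19 January 2021; completed 18 January 2021, before the deadline.
Step 4 — 21 and 36 days from 14 February 2021 (end of the 27-day review period, which began when the exemption log is issued on 18 January 2021) are 7 March 2021 and 22 March 2021 respectively; 4 March 2021 is 3 days too early.
That is the first point of non-compliance.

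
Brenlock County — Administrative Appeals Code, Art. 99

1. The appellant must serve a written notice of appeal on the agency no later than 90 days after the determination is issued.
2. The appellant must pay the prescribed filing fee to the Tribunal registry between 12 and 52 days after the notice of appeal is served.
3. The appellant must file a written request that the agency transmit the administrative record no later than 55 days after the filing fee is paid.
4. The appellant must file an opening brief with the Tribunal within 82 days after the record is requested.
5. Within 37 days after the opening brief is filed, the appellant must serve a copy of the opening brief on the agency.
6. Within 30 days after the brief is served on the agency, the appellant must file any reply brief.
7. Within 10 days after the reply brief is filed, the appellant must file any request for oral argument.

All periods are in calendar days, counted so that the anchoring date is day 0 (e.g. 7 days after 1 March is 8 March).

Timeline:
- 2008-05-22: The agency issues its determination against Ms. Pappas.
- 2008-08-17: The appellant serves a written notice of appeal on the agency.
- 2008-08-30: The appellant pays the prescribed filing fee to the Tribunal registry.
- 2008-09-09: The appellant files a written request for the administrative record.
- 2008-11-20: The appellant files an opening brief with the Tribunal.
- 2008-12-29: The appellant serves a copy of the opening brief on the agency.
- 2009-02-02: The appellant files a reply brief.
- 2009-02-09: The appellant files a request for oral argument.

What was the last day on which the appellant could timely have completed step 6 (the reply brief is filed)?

Step 6 runs from 2008-12-29, when the brief is served on the agency. 30 days after 2008-12-29 is 2009-01-28.

2009-01-28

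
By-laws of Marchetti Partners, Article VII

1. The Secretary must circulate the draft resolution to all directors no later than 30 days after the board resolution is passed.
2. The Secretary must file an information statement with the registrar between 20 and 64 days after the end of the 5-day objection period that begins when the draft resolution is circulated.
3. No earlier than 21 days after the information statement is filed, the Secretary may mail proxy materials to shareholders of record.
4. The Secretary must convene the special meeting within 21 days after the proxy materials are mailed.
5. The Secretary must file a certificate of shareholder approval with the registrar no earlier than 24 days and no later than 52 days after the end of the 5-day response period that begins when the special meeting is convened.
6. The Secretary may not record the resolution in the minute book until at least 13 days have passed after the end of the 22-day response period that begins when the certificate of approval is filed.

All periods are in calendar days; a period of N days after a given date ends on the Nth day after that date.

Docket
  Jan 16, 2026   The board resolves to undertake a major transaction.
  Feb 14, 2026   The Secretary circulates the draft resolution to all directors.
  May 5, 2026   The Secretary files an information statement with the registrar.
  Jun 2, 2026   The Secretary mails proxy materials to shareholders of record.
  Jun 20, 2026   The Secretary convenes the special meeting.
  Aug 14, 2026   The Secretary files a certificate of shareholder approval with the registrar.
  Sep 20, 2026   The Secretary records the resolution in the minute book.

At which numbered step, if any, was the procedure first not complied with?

Step 1: 30 days after Jan 16, 2026 (when the board resolution is passed) is Feb 15, 2026; completed Feb 14, 2026, before the deadline.
Step 2: the window is 20–64 days after Feb 19, 2026 (end of the 5-day objection period, which began when the draft resolution is circulated on Feb 14, 2026), so Mar 11, 2026 through Apr 24, 2026; May 5, 2026 is 11 days past the end of the window.

Step 2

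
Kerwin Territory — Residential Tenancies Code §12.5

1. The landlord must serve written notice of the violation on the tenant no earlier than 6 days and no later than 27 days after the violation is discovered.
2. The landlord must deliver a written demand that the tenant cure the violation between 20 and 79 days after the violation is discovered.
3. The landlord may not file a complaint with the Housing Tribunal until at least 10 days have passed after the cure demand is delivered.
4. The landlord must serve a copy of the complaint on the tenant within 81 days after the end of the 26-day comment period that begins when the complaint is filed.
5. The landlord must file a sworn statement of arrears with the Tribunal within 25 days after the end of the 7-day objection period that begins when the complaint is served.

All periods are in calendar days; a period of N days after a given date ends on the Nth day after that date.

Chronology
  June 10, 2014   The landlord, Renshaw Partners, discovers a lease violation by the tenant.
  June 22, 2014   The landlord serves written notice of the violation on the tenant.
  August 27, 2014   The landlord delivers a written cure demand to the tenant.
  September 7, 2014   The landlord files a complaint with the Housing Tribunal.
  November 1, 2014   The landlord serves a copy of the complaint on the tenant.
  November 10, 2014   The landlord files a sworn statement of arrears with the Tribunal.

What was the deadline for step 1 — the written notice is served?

July 7, 2014

Step 1 runs from June 10, 2014, when the violation is discovered. The window is 6–27 days after June 10, 2014; it closes on July 7, 2014.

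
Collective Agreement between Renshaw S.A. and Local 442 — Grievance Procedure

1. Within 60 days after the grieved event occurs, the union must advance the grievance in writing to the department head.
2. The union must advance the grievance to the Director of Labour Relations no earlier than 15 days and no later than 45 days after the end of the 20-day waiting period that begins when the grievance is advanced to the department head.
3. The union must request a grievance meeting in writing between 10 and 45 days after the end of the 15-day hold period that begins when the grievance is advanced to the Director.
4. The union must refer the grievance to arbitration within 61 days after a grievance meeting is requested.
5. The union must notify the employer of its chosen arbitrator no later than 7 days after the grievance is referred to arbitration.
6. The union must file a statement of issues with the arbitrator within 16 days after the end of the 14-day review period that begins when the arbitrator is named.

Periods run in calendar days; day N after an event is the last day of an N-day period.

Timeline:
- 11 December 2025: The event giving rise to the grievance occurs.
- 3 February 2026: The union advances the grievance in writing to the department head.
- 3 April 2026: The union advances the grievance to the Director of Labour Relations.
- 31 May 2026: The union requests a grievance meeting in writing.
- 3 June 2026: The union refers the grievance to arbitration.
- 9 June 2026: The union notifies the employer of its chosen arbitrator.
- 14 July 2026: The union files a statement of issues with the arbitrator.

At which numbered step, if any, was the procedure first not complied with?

Step 6

(1) due by 11 December 2025 + 60 days = 9 February 2026; done 3 February 2026 — timely.
(2) the permitted window runs from 23 February 2026 + 15 = 10 March 2026 to 23 February 2026 + 45 = 9 April 2026; done 3 April 2026 — within the window.
(3) the permitted window runs from 18 April 2026 + 10 = 28 April 2026 to 18 April 2026 + 45 = 2 June 2026; done 31 May 2026, which is between those dates.
(4) due by 31 May 2026 + 61 days = 31 July 2026; 3 June 2026 is within that limit.
(5) due by 3 June 2026 + 7 days = 10 June 2026; completed 9 June 2026, before the deadline.
(6) due by 23 June 2026 + 16 days = 9 July 2026; not done until 14 July 2026, 5 days after the deadline.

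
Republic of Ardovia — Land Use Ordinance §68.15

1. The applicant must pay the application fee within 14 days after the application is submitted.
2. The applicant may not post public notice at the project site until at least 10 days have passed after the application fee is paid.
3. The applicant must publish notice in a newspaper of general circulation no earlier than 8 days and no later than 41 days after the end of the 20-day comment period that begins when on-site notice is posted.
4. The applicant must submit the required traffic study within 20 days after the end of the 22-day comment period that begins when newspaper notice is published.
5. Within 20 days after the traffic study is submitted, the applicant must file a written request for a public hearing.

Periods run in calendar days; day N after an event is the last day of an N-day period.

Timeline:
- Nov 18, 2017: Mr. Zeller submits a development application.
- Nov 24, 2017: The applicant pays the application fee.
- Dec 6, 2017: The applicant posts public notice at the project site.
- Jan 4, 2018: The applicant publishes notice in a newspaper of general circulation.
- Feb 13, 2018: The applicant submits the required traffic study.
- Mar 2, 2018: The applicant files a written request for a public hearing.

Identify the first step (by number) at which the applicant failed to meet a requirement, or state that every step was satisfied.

None — every step was satisfied

Step 1: 14 days after Nov 18, 2017 (when the application is submitted) is Dec 2, 2017; done Nov 24, 2017 — timely.
Step 2: the earliest permitted date is 10 days after Nov 24, 2017 (when the application fee is paid), i.e. Dec 4, 2017; done Dec 6, 2017, after the minimum wait.
Step 3: the window is 8–41 days after Dec 26, 2017 (end of the 20-day comment period, which began when on-site notice is posted on Dec 6, 2017), so Jan 3, 2018 through Feb 5, 2018; done Jan 4, 2018, which is between those dates.
Step 4: 20 days after Jan 26, 2018 (end of the 22-day comment period, which began when newspaper notice is published on Jan 4, 2018) is Feb 15, 2018; Feb 13, 2018 is within that limit.
Step 5: 20 days after Feb 13, 2018 (when the traffic study is submitted) is Mar 5, 2018; Mar 2, 2018 is within that limit.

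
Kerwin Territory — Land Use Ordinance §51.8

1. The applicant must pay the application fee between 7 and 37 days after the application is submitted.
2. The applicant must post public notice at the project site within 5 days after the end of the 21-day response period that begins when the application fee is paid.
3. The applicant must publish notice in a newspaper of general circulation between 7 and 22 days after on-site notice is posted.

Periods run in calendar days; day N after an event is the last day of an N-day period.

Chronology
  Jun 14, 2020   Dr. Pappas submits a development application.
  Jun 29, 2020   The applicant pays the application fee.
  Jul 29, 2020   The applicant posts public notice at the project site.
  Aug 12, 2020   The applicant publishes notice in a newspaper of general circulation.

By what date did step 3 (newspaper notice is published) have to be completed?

Step 3 runs from Jul 29, 2020, when on-site notice is posted. The window is 7–22 days after Jul 29, 2020; it closes on Aug 20, 2020.

Aug 20, 2020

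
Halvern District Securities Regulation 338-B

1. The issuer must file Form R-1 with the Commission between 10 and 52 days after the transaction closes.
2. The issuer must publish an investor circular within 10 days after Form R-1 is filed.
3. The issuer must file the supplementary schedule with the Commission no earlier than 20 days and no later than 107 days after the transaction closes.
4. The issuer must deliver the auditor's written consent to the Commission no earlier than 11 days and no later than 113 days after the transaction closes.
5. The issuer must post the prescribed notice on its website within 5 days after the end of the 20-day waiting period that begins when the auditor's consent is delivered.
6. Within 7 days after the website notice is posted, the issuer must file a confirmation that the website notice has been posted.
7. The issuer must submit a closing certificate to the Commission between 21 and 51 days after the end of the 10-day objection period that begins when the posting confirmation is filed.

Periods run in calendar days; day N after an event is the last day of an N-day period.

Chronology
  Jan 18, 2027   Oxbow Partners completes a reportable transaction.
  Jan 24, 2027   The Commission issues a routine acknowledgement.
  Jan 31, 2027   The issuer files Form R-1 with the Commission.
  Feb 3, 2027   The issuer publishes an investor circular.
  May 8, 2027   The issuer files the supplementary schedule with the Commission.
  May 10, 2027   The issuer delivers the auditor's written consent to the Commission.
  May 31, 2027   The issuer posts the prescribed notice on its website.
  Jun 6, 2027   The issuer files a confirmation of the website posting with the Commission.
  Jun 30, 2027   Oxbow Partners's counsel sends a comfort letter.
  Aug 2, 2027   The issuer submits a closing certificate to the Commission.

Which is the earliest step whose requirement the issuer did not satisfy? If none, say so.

Step 1: the window is 10–52 days after Jan 18, 2027 (when the transaction closes), so Jan 28, 2027 through Mar 11, 2027; done Jan 31, 2027 — within the window.
Step 2: 10 days after Jan 31, 2027 (when Form R-1 is filed) is Feb 10, 2027; done Feb 3, 2027 — timely.
Step 3: the window is 20–107 days after Jan 18, 2027 (when the transaction closes), so Feb 7, 2027 through May 5, 2027; May 8, 2027 is 3 days past the end of the window.

Step 3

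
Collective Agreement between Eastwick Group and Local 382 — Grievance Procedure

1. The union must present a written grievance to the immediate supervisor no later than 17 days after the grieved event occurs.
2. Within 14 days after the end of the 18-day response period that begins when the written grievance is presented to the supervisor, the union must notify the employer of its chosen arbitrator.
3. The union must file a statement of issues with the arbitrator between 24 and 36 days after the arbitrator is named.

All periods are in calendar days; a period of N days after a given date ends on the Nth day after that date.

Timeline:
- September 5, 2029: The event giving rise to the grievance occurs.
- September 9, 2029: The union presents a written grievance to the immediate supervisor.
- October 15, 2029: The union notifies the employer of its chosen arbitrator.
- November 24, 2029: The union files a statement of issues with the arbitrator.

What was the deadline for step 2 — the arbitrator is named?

October 11, 2029

The written grievance is presented to the supervisor on September 9, 2029; the 18-day response period therefore ends September 27, 2029, and step 2 runs from that date. 14 days after September 27, 2029 is October 11, 2029.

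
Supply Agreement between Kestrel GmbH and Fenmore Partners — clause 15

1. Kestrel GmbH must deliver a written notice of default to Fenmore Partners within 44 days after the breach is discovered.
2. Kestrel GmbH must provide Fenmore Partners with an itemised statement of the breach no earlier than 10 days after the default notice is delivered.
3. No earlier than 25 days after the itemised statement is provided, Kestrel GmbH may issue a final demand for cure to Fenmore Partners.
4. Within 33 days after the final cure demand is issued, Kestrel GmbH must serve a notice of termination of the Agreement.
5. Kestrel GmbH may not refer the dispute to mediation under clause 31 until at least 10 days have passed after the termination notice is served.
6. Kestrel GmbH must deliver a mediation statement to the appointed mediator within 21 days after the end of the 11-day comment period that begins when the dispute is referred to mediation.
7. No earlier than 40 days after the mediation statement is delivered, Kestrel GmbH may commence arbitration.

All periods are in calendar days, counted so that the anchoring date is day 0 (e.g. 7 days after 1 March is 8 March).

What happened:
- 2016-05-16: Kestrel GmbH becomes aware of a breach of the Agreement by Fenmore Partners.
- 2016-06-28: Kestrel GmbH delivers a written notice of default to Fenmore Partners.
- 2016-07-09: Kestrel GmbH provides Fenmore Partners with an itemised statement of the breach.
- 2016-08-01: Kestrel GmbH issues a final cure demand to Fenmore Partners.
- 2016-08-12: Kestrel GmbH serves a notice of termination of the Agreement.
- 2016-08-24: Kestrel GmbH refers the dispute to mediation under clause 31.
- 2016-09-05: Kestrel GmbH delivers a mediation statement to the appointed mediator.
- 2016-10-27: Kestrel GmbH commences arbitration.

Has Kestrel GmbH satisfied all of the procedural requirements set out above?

No

(1) due by 2016-05-16 + 44 days = 2016-06-29; 2016-06-28 is within that limit.
(2) permitted from 2016-06-28 + 10 days = 2016-07-08 onward; done 2016-07-09, after the minimum wait.
(3) permitted from 2016-07-09 + 25 days = 2016-08-03 onward; acted on 2016-08-01, 2 days prematurely.
No need to go further; step 3 was not satisfied.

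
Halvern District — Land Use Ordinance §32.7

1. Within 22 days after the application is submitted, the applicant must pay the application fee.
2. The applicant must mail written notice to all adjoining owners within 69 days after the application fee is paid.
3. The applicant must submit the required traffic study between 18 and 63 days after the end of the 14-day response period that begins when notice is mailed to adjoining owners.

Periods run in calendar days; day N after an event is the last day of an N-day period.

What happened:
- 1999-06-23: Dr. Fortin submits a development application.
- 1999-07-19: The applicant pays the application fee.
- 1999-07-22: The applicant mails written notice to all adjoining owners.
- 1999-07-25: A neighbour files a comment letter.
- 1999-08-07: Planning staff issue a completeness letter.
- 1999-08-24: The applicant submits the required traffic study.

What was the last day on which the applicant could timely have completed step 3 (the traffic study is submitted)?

Notice is mailed to adjoining owners on 1999-07-22; the 14-day response period therefore ends 1999-08-05, and step 3 runs from that date. The window is 18–63 days after 1999-08-05; it closes on 1999-10-07.

1999-10-07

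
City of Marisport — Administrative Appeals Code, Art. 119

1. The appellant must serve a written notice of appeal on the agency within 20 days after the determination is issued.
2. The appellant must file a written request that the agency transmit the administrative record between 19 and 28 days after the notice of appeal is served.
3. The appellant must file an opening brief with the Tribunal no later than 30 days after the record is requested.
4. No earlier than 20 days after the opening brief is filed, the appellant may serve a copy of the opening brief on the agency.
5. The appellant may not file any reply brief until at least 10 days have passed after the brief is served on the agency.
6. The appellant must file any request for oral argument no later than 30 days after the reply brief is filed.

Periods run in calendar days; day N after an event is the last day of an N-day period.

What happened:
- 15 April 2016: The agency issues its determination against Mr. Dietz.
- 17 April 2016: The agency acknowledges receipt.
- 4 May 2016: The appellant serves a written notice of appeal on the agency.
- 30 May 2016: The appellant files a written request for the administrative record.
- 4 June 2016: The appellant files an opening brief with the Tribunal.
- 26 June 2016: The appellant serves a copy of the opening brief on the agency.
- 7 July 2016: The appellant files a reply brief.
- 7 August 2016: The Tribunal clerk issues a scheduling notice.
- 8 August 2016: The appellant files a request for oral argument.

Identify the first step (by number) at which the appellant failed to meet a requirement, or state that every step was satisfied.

(1) due by 15 April 2016 + 20 days = 5 May 2016; done 4 May 2016 — timely.
(2) the permitted window runs from 4 May 2016 + 19 = 23 May 2016 to 4 May 2016 + 28 = 1 June 2016; done 30 May 2016, which is between those dates.
(3) due by 30 May 2016 + 30 days = 29 June 2016; 4 June 2016 is within that limit.
(4) permitted from 4 June 2016 + 20 days = 24 June 2016 onward; 26 June 2016 is on or after that date.
(5) permitted from 26 June 2016 + 10 days = 6 July 2016 onward; done 7 July 2016, after the minimum wait.
(6) due by 7 July 2016 + 30 days = 6 August 2016; 8 August 2016 misses that deadline by 2 days.
Later steps need not be reached.

Step 6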